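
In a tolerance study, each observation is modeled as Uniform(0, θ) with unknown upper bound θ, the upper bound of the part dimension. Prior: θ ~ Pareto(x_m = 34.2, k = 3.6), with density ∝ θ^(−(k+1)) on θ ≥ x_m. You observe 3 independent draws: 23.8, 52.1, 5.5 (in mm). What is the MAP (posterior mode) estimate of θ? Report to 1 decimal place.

A Pareto(scale x_m, shape k) prior on the upper bound θ of Uniform(0, θ) is conjugate: posterior is Pareto(max(x_m, max xᵢ), k + n).
Sample maximum = 52.1; prior scale x_m = 34.2 → posterior scale = max = 52.1.
Posterior shape = 3.6 + 3 = 6.6.
The Pareto density is decreasing on [x_m, ∞), so the mode is x_m = 52.1.

52.1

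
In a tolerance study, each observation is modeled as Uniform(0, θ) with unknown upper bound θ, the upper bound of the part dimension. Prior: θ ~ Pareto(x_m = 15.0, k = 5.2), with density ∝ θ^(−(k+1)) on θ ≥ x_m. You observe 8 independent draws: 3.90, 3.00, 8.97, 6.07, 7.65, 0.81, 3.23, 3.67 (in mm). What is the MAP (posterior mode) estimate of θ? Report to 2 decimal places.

15.00

A Pareto(scale x_m, shape k) prior on the upper bound θ of Uniform(0, θ) is conjugate: posterior is Pareto(max(x_m, max xᵢ), k + n).
Sample maximum = 8.97; prior scale x_m = 15.0 → posterior scale = max = 15.00.
Posterior shape = 5.2 + 8 = 13.2.
The Pareto density is decreasing on [x_m, ∞), so the mode is x_m = 15.00.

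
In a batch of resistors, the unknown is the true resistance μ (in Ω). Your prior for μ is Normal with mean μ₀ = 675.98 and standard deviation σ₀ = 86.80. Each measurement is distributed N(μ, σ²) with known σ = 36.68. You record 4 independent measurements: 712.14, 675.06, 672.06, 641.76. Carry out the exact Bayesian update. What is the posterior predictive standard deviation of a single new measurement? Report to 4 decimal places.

40.8339

For Normal data with known variance σ², a Normal(μ₀, σ₀²) prior on μ is conjugate. Posterior precision = 1/σ₀² + n/σ²; posterior mean is the precision-weighted average of μ₀ and x̄.
σ₀² = 86.80² = 7534.24, σ² = 36.68² = 1345.4224; σ² + n·σ₀² = 1345.4224 + 4·7534.24 = 31482.3824.
Posterior precision = 1/σ₀² + n/σ² = 1/7534.24 + 4/1345.4224 = (σ² + n·σ₀²)/(σ₀²σ²) = 31482.3824/(7534.24·1345.4224); posterior variance σₙ² = σ₀²σ²/(σ² + n·σ₀²) = 7534.24·1345.4224/31482.3824 = 321.981200.
Predictive variance for one new observation = σₙ² + σ² = 7534.24·1345.4224/31482.3824 + 1345.4224 = σ²·(σ₀² + 31482.3824)/31482.3824 = 1345.4224·39016.6224/31482.3824 = 1667.403600; SD = √(1345.4224·39016.6224/31482.3824) = 40.8339.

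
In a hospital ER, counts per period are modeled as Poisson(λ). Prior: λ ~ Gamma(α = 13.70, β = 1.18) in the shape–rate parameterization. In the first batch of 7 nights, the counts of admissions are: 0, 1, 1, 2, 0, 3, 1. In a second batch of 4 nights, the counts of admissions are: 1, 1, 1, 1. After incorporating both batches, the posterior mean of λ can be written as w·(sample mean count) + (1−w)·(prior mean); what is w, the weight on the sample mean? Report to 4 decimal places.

With a Gamma(shape α, rate β) prior, the Poisson likelihood is conjugate: the posterior is Gamma(α + ΣXᵢ, β + n).
Total number of nights: n = 7 + 4 = 11.
Posterior mean = (α₀+S)/(β₀+n) = [n/(β₀+n)]·(S/n) + [β₀/(β₀+n)]·(α₀/β₀), so only n and β₀ enter the weight.
Weight on data w = n/(β₀+n) = 11/(1.18+11) = 11/12.18 = 0.9031.

0.9031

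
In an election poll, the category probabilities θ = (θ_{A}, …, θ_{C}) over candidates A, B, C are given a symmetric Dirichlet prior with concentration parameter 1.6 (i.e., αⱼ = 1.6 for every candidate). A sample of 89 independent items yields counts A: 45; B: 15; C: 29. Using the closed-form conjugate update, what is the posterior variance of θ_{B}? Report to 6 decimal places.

The Dirichlet prior is conjugate to the Multinomial likelihood: each posterior αⱼ = prior αⱼ + observed count nⱼ.
Posterior concentration: (46.6, 16.6, 30.6), total = 93.8.
Var[θ_j] = α_j(Σα−α_j)/((Σα)²(Σα+1)) = 16.6·77.2/(93.8²·94.8) = 0.001536.

0.001536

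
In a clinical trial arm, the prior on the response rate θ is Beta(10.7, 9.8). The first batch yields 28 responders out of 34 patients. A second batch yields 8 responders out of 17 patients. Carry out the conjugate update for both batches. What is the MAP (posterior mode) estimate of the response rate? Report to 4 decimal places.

0.6576

The Beta prior is conjugate to a Binomial/Bernoulli likelihood; the update adds successes to α and failures to β.
After batch 1: Beta(10.7+28, 9.8+6) = Beta(38.7, 15.8).
After batch 2: Beta(38.7+8, 15.8+9) = Beta(46.7, 24.8).
Mode of Beta(a,b) for a,b>1 is (a−1)/(a+b−2) = 45.7/69.5 = 0.6576.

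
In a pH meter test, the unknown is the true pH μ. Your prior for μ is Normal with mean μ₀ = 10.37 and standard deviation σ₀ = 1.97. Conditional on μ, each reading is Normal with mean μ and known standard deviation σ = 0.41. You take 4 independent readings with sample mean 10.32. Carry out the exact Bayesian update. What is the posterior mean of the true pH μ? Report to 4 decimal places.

For Normal data with known variance σ², a Normal(μ₀, σ₀²) prior on μ is conjugate. Posterior precision = 1/σ₀² + n/σ²; posterior mean is the precision-weighted average of μ₀ and x̄.
n·x̄ = 4·10.32 = 41.28.
σ₀² = 1.97² = 3.8809, σ² = 0.41² = 0.1681; σ² + n·σ₀² = 0.1681 + 4·3.8809 = 15.6917.
Posterior mean = (μ₀/σ₀² + n·x̄/σ²)/(1/σ₀² + n/σ²) = (σ²·μ₀ + σ₀²·n·x̄)/(σ² + n·σ₀²) = (0.1681·10.37 + 3.8809·41.28)/15.6917 = 161.946749/15.6917 = 10.3205.

10.3205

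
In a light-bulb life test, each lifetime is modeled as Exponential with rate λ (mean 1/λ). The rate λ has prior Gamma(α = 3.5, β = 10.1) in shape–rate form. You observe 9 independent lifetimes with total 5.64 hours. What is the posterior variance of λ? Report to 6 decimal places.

0.050455

With a Gamma(shape α, rate β) prior on the exponential rate λ, the posterior after n observations with total T = Σxᵢ is Gamma(α+n, β+T).
Posterior: Gamma(3.5+9, 10.1+5.64) = Gamma(12.5, 15.74).
Var = α/β² = 0.050455.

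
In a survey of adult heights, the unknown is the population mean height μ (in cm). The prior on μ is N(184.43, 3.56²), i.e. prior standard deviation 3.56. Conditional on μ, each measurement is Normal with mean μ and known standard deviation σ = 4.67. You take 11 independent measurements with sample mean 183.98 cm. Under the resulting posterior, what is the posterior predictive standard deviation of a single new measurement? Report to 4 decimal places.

For Normal data with known variance σ², a Normal(μ₀, σ₀²) prior on μ is conjugate. Posterior precision = 1/σ₀² + n/σ²; posterior mean is the precision-weighted average of μ₀ and x̄.
σ₀² = 3.56² = 12.6736, σ² = 4.67² = 21.8089; σ² + n·σ₀² = 21.8089 + 11·12.6736 = 161.2185.
Posterior precision = 1/σ₀² + n/σ² = 1/12.6736 + 11/21.8089 = (σ² + n·σ₀²)/(σ₀²σ²) = 161.2185/(12.6736·21.8089); posterior variance σₙ² = σ₀²σ²/(σ² + n·σ₀²) = 12.6736·21.8089/161.2185 = 1.714427.
Predictive variance for one new observation = σₙ² + σ² = 12.6736·21.8089/161.2185 + 21.8089 = σ²·(σ₀² + 161.2185)/161.2185 = 21.8089·173.8921/161.2185 = 23.523327; SD = √(21.8089·173.8921/161.2185) = 4.8501.

4.8501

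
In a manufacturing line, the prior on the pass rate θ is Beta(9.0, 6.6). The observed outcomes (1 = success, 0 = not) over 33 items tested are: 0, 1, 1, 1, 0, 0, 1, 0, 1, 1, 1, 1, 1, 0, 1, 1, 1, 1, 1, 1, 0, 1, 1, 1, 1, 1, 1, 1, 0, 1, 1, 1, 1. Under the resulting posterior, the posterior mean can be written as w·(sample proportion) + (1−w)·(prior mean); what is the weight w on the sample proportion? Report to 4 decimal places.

The Beta prior is conjugate to a Binomial/Bernoulli likelihood; the update adds successes to α and failures to β.
Posterior mean = (α₀+k)/(α₀+β₀+n) = [n/(α₀+β₀+n)]·(k/n) + [(α₀+β₀)/(α₀+β₀+n)]·α₀/(α₀+β₀), so only n and the prior enter the weight.
The weight on the data is w = n/(α₀+β₀+n) = 33/(9.0+6.6+33) = 33/48.6 = 0.6790.

0.6790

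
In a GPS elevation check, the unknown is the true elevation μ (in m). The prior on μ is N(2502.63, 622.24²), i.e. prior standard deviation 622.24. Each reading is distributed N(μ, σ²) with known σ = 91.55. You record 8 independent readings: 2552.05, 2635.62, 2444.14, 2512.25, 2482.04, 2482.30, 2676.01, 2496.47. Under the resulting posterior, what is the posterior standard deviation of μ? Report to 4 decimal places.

32.3241

For Normal data with known variance σ², a Normal(μ₀, σ₀²) prior on μ is conjugate. Posterior precision = 1/σ₀² + n/σ²; posterior mean is the precision-weighted average of μ₀ and x̄.
σ₀² = 622.24² = 387182.6176, σ² = 91.55² = 8381.4025; σ² + n·σ₀² = 8381.4025 + 8·387182.6176 = 3105842.3433.
Posterior precision = 1/σ₀² + n/σ² = 1/387182.6176 + 8/8381.4025 = (σ² + n·σ₀²)/(σ₀²σ²) = 3105842.3433/(387182.6176·8381.4025); posterior variance σₙ² = σ₀²σ²/(σ² + n·σ₀²) = 387182.6176·8381.4025/3105842.3433 = 1044.848064.
Posterior SD = √σₙ² = √(387182.6176·8381.4025/3105842.3433) = 32.3241.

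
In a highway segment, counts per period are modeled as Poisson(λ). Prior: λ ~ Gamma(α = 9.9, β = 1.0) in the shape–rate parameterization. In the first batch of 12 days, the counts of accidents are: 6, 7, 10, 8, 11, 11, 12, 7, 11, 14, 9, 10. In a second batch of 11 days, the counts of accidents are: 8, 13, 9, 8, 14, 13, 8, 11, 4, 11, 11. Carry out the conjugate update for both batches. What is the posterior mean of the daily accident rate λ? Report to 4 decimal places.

9.8292

With a Gamma(shape α, rate β) prior, the Poisson likelihood is conjugate: the posterior is Gamma(α + ΣXᵢ, β + n).
Batch 1: sum of counts S = 116 over n = 12 days.
After batch 1: Gamma(α+S, β+n) = Gamma(9.9+116, 1.0+12) = Gamma(125.9, 13.0).
Batch 2: sum of counts S = 110 over n = 11 days.
After batch 2: Gamma(α+S, β+n) = Gamma(125.9+110, 13.0+11) = Gamma(235.9, 24.0).
Posterior mean = α/β = 235.9/24.0 = 9.8292.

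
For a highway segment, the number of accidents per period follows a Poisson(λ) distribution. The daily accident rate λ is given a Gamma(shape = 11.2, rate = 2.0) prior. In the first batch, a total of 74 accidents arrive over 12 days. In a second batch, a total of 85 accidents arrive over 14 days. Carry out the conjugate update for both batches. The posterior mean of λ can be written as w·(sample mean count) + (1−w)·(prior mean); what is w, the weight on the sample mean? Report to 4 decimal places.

With a Gamma(shape α, rate β) prior, the Poisson likelihood is conjugate: the posterior is Gamma(α + ΣXᵢ, β + n).
Total number of days: n = 12 + 14 = 26.
Posterior mean = (α₀+S)/(β₀+n) = [n/(β₀+n)]·(S/n) + [β₀/(β₀+n)]·(α₀/β₀), so only n and β₀ enter the weight.
Weight on data w = n/(β₀+n) = 26/(2.0+26) = 26/28.0 = 0.9286.

0.9286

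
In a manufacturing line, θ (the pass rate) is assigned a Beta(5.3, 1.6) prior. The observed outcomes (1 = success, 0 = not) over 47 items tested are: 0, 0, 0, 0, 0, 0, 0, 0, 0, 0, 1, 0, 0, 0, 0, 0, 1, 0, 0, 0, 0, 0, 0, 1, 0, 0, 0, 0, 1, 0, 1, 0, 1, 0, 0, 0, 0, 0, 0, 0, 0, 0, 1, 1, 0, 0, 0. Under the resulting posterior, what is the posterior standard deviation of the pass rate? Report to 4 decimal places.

The Beta prior is conjugate to a Binomial/Bernoulli likelihood; the update adds successes to α and failures to β.
Posterior: Beta(α+k, β+n−k) = Beta(5.3+8, 1.6+39) = Beta(13.3, 40.6).
Var = αβ/((α+β)²(α+β+1)) = 13.3·40.6/(53.9²·54.9) = 0.00338554; SD = √0.00338554 = 0.0582.

0.0582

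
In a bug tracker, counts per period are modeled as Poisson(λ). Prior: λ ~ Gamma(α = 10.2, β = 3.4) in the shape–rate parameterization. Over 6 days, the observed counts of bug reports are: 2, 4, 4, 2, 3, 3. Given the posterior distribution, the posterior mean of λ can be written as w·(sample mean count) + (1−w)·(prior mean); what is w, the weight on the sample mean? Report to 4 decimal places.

With a Gamma(shape α, rate β) prior, the Poisson likelihood is conjugate: the posterior is Gamma(α + ΣXᵢ, β + n).
Posterior mean = (α₀+S)/(β₀+n) = [n/(β₀+n)]·(S/n) + [β₀/(β₀+n)]·(α₀/β₀), so only n and β₀ enter the weight.
Weight on data w = n/(β₀+n) = 6/(3.4+6) = 6/9.4 = 0.6383.

0.6383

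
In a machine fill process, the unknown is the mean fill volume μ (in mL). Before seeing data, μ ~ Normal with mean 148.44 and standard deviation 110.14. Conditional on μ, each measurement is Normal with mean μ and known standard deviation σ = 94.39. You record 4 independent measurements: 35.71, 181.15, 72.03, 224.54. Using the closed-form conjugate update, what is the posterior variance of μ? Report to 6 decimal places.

1881.839157

For Normal data with known variance σ², a Normal(μ₀, σ₀²) prior on μ is conjugate. Posterior precision = 1/σ₀² + n/σ²; posterior mean is the precision-weighted average of μ₀ and x̄.
σ₀² = 110.14² = 12130.8196, σ² = 94.39² = 8909.4721; σ² + n·σ₀² = 8909.4721 + 4·12130.8196 = 57432.7505.
Posterior precision = 1/σ₀² + n/σ² = 1/12130.8196 + 4/8909.4721 = (σ² + n·σ₀²)/(σ₀²σ²) = 57432.7505/(12130.8196·8909.4721); posterior variance σₙ² = σ₀²σ²/(σ² + n·σ₀²) = 12130.8196·8909.4721/57432.7505 = 1881.839157.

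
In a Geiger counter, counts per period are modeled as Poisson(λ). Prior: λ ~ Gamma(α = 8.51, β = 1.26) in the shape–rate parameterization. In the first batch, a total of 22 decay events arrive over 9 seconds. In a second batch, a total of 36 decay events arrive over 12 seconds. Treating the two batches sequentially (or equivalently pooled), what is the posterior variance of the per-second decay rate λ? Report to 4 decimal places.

0.1342

With a Gamma(shape α, rate β) prior, the Poisson likelihood is conjugate: the posterior is Gamma(α + ΣXᵢ, β + n).
After batch 1: Gamma(α+S, β+n) = Gamma(8.51+22, 1.26+9) = Gamma(30.51, 10.26).
After batch 2: Gamma(α+S, β+n) = Gamma(30.51+36, 10.26+12) = Gamma(66.51, 22.26).
Var = α/β² = 66.51/22.26² = 0.1342.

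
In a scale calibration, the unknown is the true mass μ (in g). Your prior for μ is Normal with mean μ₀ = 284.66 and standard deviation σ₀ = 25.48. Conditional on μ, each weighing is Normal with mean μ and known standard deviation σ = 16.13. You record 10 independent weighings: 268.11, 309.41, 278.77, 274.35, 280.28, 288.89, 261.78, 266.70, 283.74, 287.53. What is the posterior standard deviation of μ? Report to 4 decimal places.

5.0015

For Normal data with known variance σ², a Normal(μ₀, σ₀²) prior on μ is conjugate. Posterior precision = 1/σ₀² + n/σ²; posterior mean is the precision-weighted average of μ₀ and x̄.
σ₀² = 25.48² = 649.2304, σ² = 16.13² = 260.1769; σ² + n·σ₀² = 260.1769 + 10·649.2304 = 6752.4809.
Posterior precision = 1/σ₀² + n/σ² = 1/649.2304 + 10/260.1769 = (σ² + n·σ₀²)/(σ₀²σ²) = 6752.4809/(649.2304·260.1769); posterior variance σₙ² = σ₀²σ²/(σ² + n·σ₀²) = 649.2304·260.1769/6752.4809 = 25.015214.
Posterior SD = √σₙ² = √(649.2304·260.1769/6752.4809) = 5.0015.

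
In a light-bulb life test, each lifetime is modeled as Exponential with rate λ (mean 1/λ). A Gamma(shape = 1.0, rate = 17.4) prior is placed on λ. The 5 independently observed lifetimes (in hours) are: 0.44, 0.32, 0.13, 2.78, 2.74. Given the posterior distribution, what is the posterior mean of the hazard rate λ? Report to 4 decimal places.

With a Gamma(shape α, rate β) prior on the exponential rate λ, the posterior after n observations with total T = Σxᵢ is Gamma(α+n, β+T).
Sum of observations T = 6.41 hours; n = 5.
Posterior: Gamma(1.0+5, 17.4+6.41) = Gamma(6.0, 23.81).
Posterior mean of λ = α/β = 6.0/23.81 = 0.2520.

0.2520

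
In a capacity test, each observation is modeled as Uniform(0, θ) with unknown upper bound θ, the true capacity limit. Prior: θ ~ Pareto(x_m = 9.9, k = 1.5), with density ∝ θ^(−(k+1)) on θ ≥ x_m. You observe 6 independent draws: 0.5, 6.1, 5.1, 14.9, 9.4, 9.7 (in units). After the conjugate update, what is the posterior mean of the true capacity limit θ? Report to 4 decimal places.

A Pareto(scale x_m, shape k) prior on the upper bound θ of Uniform(0, θ) is conjugate: posterior is Pareto(max(x_m, max xᵢ), k + n).
Sample maximum = 14.9; prior scale x_m = 9.9 → posterior scale = max = 14.9.
Posterior shape = 1.5 + 6 = 7.5.
E[θ|data] = k·x_m/(k−1) = 7.5·14.9/6.5 = 17.1923.

17.1923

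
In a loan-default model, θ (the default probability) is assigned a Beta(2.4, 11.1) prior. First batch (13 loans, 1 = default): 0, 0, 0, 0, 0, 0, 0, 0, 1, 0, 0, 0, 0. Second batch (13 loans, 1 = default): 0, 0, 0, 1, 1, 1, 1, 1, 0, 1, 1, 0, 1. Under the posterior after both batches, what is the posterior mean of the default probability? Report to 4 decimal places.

0.2886

The Beta prior is conjugate to a Binomial/Bernoulli likelihood; the update adds successes to α and failures to β.
After batch 1: Beta(2.4+1, 11.1+12) = Beta(3.4, 23.1).
After batch 2: Beta(3.4+8, 23.1+5) = Beta(11.4, 28.1).
Posterior mean = α/(α+β) = 11.4/39.5 = 0.2886.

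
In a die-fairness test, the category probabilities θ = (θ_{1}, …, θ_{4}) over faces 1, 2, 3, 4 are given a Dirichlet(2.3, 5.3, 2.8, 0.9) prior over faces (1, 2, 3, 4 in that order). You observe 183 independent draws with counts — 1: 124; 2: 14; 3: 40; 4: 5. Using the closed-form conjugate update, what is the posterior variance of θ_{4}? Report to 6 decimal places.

0.000151

The Dirichlet prior is conjugate to the Multinomial likelihood: each posterior αⱼ = prior αⱼ + observed count nⱼ.
Posterior concentration: (126.3, 19.3, 42.8, 5.9), total = 194.3.
Var[θ_j] = α_j(Σα−α_j)/((Σα)²(Σα+1)) = 5.9·188.4/(194.3²·195.3) = 0.000151.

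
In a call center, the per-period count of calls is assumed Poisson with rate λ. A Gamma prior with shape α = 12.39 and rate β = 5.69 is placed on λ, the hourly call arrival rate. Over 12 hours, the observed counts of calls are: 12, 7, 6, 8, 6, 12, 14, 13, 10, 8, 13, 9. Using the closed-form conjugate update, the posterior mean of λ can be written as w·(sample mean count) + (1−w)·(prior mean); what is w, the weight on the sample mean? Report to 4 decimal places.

With a Gamma(shape α, rate β) prior, the Poisson likelihood is conjugate: the posterior is Gamma(α + ΣXᵢ, β + n).
Posterior mean = (α₀+S)/(β₀+n) = [n/(β₀+n)]·(S/n) + [β₀/(β₀+n)]·(α₀/β₀), so only n and β₀ enter the weight.
Weight on data w = n/(β₀+n) = 12/(5.69+12) = 12/17.69 = 0.6783.

0.6783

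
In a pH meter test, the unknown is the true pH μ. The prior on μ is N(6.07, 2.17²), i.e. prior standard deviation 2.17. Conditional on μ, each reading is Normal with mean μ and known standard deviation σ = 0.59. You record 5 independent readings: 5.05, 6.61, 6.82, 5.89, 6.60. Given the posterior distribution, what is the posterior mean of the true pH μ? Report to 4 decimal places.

6.1922

For Normal data with known variance σ², a Normal(μ₀, σ₀²) prior on μ is conjugate. Posterior precision = 1/σ₀² + n/σ²; posterior mean is the precision-weighted average of μ₀ and x̄.
Σxᵢ = 5.05 + 6.61 + 6.82 + 5.89 + 6.60 = 30.97, so n·x̄ = 30.97.
σ₀² = 2.17² = 4.7089, σ² = 0.59² = 0.3481; σ² + n·σ₀² = 0.3481 + 5·4.7089 = 23.8926.
Posterior mean = (μ₀/σ₀² + n·x̄/σ²)/(1/σ₀² + n/σ²) = (σ²·μ₀ + σ₀²·n·x̄)/(σ² + n·σ₀²) = (0.3481·6.07 + 4.7089·30.97)/23.8926 = 147.9476/23.8926 = 6.1922.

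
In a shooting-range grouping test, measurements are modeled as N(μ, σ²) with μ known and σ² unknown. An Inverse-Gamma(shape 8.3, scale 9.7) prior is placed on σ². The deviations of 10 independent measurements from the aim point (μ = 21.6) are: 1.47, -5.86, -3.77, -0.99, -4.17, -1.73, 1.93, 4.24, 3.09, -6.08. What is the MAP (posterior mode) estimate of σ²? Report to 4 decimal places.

With known mean μ and an Inverse-Gamma(α, β) prior on σ², the Normal likelihood is conjugate: posterior is Inv-Gamma(α + n/2, β + Σ(xᵢ−μ)²/2).
Σ(xᵢ−μ)² = (1.47)² + (-5.86)² + (-3.77)² + (-0.99)² + (-4.17)² + (-1.73)² + (1.93)² + (4.24)² + (3.09)² + (-6.08)² = 140.2923.
Posterior: Inv-Gamma(8.3 + 10/2, 9.7 + 140.2923/2) = Inv-Gamma(13.30, 79.84615).
Mode = β/(α+1) = 79.84615/14.30 = 5.5836.

5.5836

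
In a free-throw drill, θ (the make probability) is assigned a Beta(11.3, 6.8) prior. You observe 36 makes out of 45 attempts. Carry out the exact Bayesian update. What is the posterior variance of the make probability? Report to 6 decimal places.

The Beta prior is conjugate to a Binomial/Bernoulli likelihood; the update adds successes to α and failures to β.
Posterior: Beta(α+k, β+n−k) = Beta(11.3+36, 6.8+9) = Beta(47.3, 15.8).
Var = αβ/((α+β)²(α+β+1)) = 47.3·15.8/(63.1²·64.1) = 0.002928.

0.002928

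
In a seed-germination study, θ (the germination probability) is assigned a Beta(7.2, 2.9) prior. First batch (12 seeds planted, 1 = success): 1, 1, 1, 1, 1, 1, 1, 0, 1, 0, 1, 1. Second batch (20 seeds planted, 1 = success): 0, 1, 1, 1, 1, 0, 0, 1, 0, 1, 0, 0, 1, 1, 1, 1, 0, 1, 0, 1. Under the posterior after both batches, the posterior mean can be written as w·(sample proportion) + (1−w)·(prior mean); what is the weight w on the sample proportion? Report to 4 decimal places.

0.7601

The Beta prior is conjugate to a Binomial/Bernoulli likelihood; the update adds successes to α and failures to β.
Total number of seeds planted: n = 12 + 20 = 32.
Posterior mean = (α₀+k)/(α₀+β₀+n) = [n/(α₀+β₀+n)]·(k/n) + [(α₀+β₀)/(α₀+β₀+n)]·α₀/(α₀+β₀), so only n and the prior enter the weight.
The weight on the data is w = n/(α₀+β₀+n) = 32/(7.2+2.9+32) = 32/42.1 = 0.7601.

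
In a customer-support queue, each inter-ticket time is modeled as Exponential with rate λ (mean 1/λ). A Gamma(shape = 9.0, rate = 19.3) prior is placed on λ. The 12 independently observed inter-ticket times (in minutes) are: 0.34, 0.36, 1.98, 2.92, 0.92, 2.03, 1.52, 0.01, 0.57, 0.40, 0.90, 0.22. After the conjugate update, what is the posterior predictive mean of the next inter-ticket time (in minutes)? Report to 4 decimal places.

With a Gamma(shape α, rate β) prior on the exponential rate λ, the posterior after n observations with total T = Σxᵢ is Gamma(α+n, β+T).
Sum of observations T = 12.17 minutes; n = 12.
Posterior: Gamma(9.0+12, 19.3+12.17) = Gamma(21.0, 31.47).
The predictive distribution for the next observation is Lomax; its mean is β/(α−1) = 31.47/20.0 = 1.5735.

1.5735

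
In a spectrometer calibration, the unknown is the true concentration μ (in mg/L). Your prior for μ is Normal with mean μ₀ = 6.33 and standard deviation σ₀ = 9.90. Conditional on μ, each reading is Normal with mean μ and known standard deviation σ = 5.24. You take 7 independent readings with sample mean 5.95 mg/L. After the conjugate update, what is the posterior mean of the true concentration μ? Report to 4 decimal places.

For Normal data with known variance σ², a Normal(μ₀, σ₀²) prior on μ is conjugate. Posterior precision = 1/σ₀² + n/σ²; posterior mean is the precision-weighted average of μ₀ and x̄.
n·x̄ = 7·5.95 = 41.65.
σ₀² = 9.90² = 98.01, σ² = 5.24² = 27.4576; σ² + n·σ₀² = 27.4576 + 7·98.01 = 713.5276.
Posterior mean = (μ₀/σ₀² + n·x̄/σ²)/(1/σ₀² + n/σ²) = (σ²·μ₀ + σ₀²·n·x̄)/(σ² + n·σ₀²) = (27.4576·6.33 + 98.01·41.65)/713.5276 = 4255.923108/713.5276 = 5.9646.

5.9646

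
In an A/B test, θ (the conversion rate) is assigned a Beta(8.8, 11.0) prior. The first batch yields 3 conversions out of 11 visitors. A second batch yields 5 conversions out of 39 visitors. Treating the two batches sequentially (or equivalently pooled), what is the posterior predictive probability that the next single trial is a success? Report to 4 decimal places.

0.2407

The Beta prior is conjugate to a Binomial/Bernoulli likelihood; the update adds successes to α and failures to β.
After batch 1: Beta(8.8+3, 11.0+8) = Beta(11.8, 19.0).
After batch 2: Beta(11.8+5, 19.0+34) = Beta(16.8, 53.0).
For a single future Bernoulli trial, P(success | data) = α/(α+β) = 0.2407.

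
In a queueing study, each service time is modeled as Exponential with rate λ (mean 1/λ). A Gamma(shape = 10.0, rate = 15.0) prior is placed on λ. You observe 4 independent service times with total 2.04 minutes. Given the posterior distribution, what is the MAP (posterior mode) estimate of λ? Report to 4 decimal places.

0.7629

With a Gamma(shape α, rate β) prior on the exponential rate λ, the posterior after n observations with total T = Σxᵢ is Gamma(α+n, β+T).
Posterior: Gamma(10.0+4, 15.0+2.04) = Gamma(14.0, 17.04).
Mode = (α−1)/β = 0.7629.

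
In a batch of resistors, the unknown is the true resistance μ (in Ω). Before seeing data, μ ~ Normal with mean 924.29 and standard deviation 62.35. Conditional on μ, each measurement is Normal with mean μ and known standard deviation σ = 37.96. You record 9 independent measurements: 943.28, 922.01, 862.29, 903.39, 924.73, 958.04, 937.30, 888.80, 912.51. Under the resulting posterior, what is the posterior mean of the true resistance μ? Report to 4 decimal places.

917.2190

For Normal data with known variance σ², a Normal(μ₀, σ₀²) prior on μ is conjugate. Posterior precision = 1/σ₀² + n/σ²; posterior mean is the precision-weighted average of μ₀ and x̄.
Σxᵢ = 943.28 + 922.01 + 862.29 + 903.39 + 924.73 + 958.04 + 937.30 + 888.80 + 912.51 = 8252.35, so n·x̄ = 8252.35.
σ₀² = 62.35² = 3887.5225, σ² = 37.96² = 1440.9616; σ² + n·σ₀² = 1440.9616 + 9·3887.5225 = 36428.6641.
Posterior mean = (μ₀/σ₀² + n·x̄/σ²)/(1/σ₀² + n/σ²) = (σ²·μ₀ + σ₀²·n·x̄)/(σ² + n·σ₀²) = (1440.9616·924.29 + 3887.5225·8252.35)/36428.6641 = 33413062.700139/36428.6641 = 917.2190.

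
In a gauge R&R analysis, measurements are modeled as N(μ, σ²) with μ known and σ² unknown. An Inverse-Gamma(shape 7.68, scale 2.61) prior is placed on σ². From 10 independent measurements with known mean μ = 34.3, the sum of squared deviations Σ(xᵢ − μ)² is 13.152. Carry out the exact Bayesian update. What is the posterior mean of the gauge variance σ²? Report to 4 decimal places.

0.7865

With known mean μ and an Inverse-Gamma(α, β) prior on σ², the Normal likelihood is conjugate: posterior is Inv-Gamma(α + n/2, β + Σ(xᵢ−μ)²/2).
Posterior: Inv-Gamma(7.68 + 10/2, 2.61 + 13.152/2) = Inv-Gamma(12.68, 9.1860).
E[σ²|data] = β/(α−1) = 9.1860/11.68 = 0.7865.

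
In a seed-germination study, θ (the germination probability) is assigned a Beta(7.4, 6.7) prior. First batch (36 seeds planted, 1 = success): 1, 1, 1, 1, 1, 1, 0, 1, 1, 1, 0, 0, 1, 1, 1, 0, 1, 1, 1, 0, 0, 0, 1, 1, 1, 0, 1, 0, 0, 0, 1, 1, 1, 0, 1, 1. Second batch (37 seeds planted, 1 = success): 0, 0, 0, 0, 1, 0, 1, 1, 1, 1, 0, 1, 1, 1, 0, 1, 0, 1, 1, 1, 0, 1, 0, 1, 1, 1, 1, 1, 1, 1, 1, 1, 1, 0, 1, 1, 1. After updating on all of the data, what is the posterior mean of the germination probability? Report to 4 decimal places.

0.6590

The Beta prior is conjugate to a Binomial/Bernoulli likelihood; the update adds successes to α and failures to β.
After batch 1: Beta(7.4+24, 6.7+12) = Beta(31.4, 18.7).
After batch 2: Beta(31.4+26, 18.7+11) = Beta(57.4, 29.7).
Posterior mean = α/(α+β) = 57.4/87.1 = 0.6590.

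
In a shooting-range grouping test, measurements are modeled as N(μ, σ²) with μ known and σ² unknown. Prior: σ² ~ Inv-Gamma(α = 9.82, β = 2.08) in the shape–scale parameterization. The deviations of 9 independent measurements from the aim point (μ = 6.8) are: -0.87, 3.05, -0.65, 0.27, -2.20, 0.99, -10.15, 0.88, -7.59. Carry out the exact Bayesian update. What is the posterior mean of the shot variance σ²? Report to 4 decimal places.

6.8296

With known mean μ and an Inverse-Gamma(α, β) prior on σ², the Normal likelihood is conjugate: posterior is Inv-Gamma(α + n/2, β + Σ(xᵢ−μ)²/2).
Σ(xᵢ−μ)² = (-0.87)² + (3.05)² + (-0.65)² + (0.27)² + (-2.20)² + (0.99)² + (-10.15)² + (0.88)² + (-7.59)² = 177.7799.
Posterior: Inv-Gamma(9.82 + 9/2, 2.08 + 177.7799/2) = Inv-Gamma(14.32, 90.96995).
E[σ²|data] = β/(α−1) = 90.96995/13.32 = 6.8296.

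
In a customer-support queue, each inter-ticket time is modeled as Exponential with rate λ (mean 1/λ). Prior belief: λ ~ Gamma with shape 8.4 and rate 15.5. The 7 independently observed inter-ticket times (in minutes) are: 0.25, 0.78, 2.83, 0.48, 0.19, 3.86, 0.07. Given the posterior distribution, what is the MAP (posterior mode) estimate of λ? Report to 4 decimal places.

With a Gamma(shape α, rate β) prior on the exponential rate λ, the posterior after n observations with total T = Σxᵢ is Gamma(α+n, β+T).
Sum of observations T = 8.46 minutes; n = 7.
Posterior: Gamma(8.4+7, 15.5+8.46) = Gamma(15.4, 23.96).
Mode = (α−1)/β = 0.6010.

0.6010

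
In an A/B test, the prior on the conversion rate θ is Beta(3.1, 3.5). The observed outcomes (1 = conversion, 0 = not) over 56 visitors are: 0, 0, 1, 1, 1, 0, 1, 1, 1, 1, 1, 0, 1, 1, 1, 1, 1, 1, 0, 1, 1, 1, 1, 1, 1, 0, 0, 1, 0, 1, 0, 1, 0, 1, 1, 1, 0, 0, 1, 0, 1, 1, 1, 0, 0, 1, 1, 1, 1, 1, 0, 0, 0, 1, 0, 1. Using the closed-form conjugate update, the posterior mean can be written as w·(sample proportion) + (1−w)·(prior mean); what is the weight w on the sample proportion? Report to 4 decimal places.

The Beta prior is conjugate to a Binomial/Bernoulli likelihood; the update adds successes to α and failures to β.
Posterior mean = (α₀+k)/(α₀+β₀+n) = [n/(α₀+β₀+n)]·(k/n) + [(α₀+β₀)/(α₀+β₀+n)]·α₀/(α₀+β₀), so only n and the prior enter the weight.
The weight on the data is w = n/(α₀+β₀+n) = 56/(3.1+3.5+56) = 56/62.6 = 0.8946.

0.8946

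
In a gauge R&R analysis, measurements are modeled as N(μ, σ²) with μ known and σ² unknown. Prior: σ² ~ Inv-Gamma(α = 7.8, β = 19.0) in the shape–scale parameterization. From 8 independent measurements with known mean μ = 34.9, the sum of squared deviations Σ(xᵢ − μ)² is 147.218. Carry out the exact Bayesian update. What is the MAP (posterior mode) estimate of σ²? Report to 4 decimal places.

With known mean μ and an Inverse-Gamma(α, β) prior on σ², the Normal likelihood is conjugate: posterior is Inv-Gamma(α + n/2, β + Σ(xᵢ−μ)²/2).
Posterior: Inv-Gamma(7.8 + 8/2, 19.0 + 147.218/2) = Inv-Gamma(11.80, 92.6090).
Mode = β/(α+1) = 92.6090/12.80 = 7.2351.

7.2351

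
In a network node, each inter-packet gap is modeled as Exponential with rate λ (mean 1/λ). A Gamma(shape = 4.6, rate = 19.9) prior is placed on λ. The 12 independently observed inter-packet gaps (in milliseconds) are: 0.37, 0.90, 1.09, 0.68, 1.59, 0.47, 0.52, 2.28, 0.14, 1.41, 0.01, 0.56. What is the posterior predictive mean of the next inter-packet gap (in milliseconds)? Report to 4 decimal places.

1.9179

With a Gamma(shape α, rate β) prior on the exponential rate λ, the posterior after n observations with total T = Σxᵢ is Gamma(α+n, β+T).
Sum of observations T = 10.02 milliseconds; n = 12.
Posterior: Gamma(4.6+12, 19.9+10.02) = Gamma(16.6, 29.92).
The predictive distribution for the next observation is Lomax; its mean is β/(α−1) = 29.92/15.6 = 1.9179.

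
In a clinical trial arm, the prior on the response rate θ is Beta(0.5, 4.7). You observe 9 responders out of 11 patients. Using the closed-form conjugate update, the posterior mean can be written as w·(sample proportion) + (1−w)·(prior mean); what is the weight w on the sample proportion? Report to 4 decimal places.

0.6790

The Beta prior is conjugate to a Binomial/Bernoulli likelihood; the update adds successes to α and failures to β.
Posterior mean = (α₀+k)/(α₀+β₀+n) = [n/(α₀+β₀+n)]·(k/n) + [(α₀+β₀)/(α₀+β₀+n)]·α₀/(α₀+β₀), so only n and the prior enter the weight.
The weight on the data is w = n/(α₀+β₀+n) = 11/(0.5+4.7+11) = 11/16.2 = 0.6790.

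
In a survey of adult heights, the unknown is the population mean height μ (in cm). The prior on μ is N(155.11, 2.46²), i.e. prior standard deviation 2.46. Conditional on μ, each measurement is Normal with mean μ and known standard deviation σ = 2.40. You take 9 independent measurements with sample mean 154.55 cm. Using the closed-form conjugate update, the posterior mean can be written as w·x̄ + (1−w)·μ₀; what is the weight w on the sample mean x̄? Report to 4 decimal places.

0.9044

For Normal data with known variance σ², a Normal(μ₀, σ₀²) prior on μ is conjugate. Posterior precision = 1/σ₀² + n/σ²; posterior mean is the precision-weighted average of μ₀ and x̄.
σ₀² = 2.46² = 6.0516, σ² = 2.40² = 5.76. Prior precision 1/σ₀² = 1/6.0516; data precision n/σ² = 9/5.76.
w = (n/σ²)/(1/σ₀² + n/σ²) = n·σ₀²/(σ² + n·σ₀²) = 9·6.0516/(5.76 + 9·6.0516) = 54.4644/60.2244 = 0.9044.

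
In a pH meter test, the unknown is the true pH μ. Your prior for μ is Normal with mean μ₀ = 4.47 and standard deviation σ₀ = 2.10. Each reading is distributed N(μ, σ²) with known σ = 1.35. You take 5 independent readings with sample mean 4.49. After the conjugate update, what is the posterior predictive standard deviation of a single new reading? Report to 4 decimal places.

For Normal data with known variance σ², a Normal(μ₀, σ₀²) prior on μ is conjugate. Posterior precision = 1/σ₀² + n/σ²; posterior mean is the precision-weighted average of μ₀ and x̄.
σ₀² = 2.10² = 4.41, σ² = 1.35² = 1.8225; σ² + n·σ₀² = 1.8225 + 5·4.41 = 23.8725.
Posterior precision = 1/σ₀² + n/σ² = 1/4.41 + 5/1.8225 = (σ² + n·σ₀²)/(σ₀²σ²) = 23.8725/(4.41·1.8225); posterior variance σₙ² = σ₀²σ²/(σ² + n·σ₀²) = 4.41·1.8225/23.8725 = 0.336673.
Predictive variance for one new observation = σₙ² + σ² = 4.41·1.8225/23.8725 + 1.8225 = σ²·(σ₀² + 23.8725)/23.8725 = 1.8225·28.2825/23.8725 = 2.159173; SD = √(1.8225·28.2825/23.8725) = 1.4694.

1.4694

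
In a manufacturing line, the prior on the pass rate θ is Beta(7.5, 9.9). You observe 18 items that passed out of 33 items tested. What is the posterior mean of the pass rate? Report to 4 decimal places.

The Beta prior is conjugate to a Binomial/Bernoulli likelihood; the update adds successes to α and failures to β.
Posterior: Beta(α+k, β+n−k) = Beta(7.5+18, 9.9+15) = Beta(25.5, 24.9).
Posterior mean = α/(α+β) = 25.5/50.4 = 0.5060.

0.5060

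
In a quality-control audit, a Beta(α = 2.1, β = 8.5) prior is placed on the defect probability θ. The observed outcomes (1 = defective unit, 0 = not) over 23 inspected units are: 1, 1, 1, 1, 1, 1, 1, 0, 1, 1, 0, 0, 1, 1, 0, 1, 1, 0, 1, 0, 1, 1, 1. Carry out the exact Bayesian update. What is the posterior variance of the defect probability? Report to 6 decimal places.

0.007090

The Beta prior is conjugate to a Binomial/Bernoulli likelihood; the update adds successes to α and failures to β.
Posterior: Beta(α+k, β+n−k) = Beta(2.1+17, 8.5+6) = Beta(19.1, 14.5).
Var = αβ/((α+β)²(α+β+1)) = 19.1·14.5/(33.6²·34.6) = 0.007090.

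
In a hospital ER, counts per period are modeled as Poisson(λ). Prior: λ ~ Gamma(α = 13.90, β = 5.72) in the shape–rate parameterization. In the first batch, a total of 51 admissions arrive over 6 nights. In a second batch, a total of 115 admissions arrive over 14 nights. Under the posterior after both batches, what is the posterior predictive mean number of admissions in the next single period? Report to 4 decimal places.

6.9946

With a Gamma(shape α, rate β) prior, the Poisson likelihood is conjugate: the posterior is Gamma(α + ΣXᵢ, β + n).
After batch 1: Gamma(α+S, β+n) = Gamma(13.90+51, 5.72+6) = Gamma(64.90, 11.72).
After batch 2: Gamma(α+S, β+n) = Gamma(64.90+115, 11.72+14) = Gamma(179.90, 25.72).
The predictive distribution for one future period is NegBinom with mean α/β = 6.9946.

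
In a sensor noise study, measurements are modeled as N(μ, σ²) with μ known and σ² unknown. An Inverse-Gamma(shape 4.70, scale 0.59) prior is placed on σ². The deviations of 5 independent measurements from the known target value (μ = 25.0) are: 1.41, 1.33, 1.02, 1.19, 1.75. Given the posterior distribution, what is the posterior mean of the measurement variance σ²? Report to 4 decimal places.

0.8432

With known mean μ and an Inverse-Gamma(α, β) prior on σ², the Normal likelihood is conjugate: posterior is Inv-Gamma(α + n/2, β + Σ(xᵢ−μ)²/2).
Σ(xᵢ−μ)² = (1.41)² + (1.33)² + (1.02)² + (1.19)² + (1.75)² = 9.2760.
Posterior: Inv-Gamma(4.70 + 5/2, 0.59 + 9.2760/2) = Inv-Gamma(7.20, 5.22800).
E[σ²|data] = β/(α−1) = 5.22800/6.20 = 0.8432.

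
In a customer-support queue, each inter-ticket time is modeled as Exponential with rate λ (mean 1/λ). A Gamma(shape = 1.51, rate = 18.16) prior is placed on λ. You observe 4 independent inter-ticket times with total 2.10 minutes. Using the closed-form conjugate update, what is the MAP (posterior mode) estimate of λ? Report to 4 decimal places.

0.2226

With a Gamma(shape α, rate β) prior on the exponential rate λ, the posterior after n observations with total T = Σxᵢ is Gamma(α+n, β+T).
Posterior: Gamma(1.51+4, 18.16+2.10) = Gamma(5.51, 20.26).
Mode = (α−1)/β = 0.2226.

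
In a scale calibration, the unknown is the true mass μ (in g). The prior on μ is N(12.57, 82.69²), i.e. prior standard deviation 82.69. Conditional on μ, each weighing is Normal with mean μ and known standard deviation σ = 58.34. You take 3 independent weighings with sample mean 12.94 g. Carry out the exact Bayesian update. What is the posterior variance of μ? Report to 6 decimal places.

For Normal data with known variance σ², a Normal(μ₀, σ₀²) prior on μ is conjugate. Posterior precision = 1/σ₀² + n/σ²; posterior mean is the precision-weighted average of μ₀ and x̄.
σ₀² = 82.69² = 6837.6361, σ² = 58.34² = 3403.5556; σ² + n·σ₀² = 3403.5556 + 3·6837.6361 = 23916.4639.
Posterior precision = 1/σ₀² + n/σ² = 1/6837.6361 + 3/3403.5556 = (σ² + n·σ₀²)/(σ₀²σ²) = 23916.4639/(6837.6361·3403.5556); posterior variance σₙ² = σ₀²σ²/(σ² + n·σ₀²) = 6837.6361·3403.5556/23916.4639 = 973.065029.

973.065029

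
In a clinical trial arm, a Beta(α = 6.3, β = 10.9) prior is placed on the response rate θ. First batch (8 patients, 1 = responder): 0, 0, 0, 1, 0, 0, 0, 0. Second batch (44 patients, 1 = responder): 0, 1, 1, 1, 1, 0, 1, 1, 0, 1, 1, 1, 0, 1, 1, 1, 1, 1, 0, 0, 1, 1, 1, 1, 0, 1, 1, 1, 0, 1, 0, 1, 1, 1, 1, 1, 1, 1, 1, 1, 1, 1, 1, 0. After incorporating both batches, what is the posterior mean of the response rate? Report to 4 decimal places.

The Beta prior is conjugate to a Binomial/Bernoulli likelihood; the update adds successes to α and failures to β.
After batch 1: Beta(6.3+1, 10.9+7) = Beta(7.3, 17.9).
After batch 2: Beta(7.3+34, 17.9+10) = Beta(41.3, 27.9).
Posterior mean = α/(α+β) = 41.3/69.2 = 0.5968.

0.5968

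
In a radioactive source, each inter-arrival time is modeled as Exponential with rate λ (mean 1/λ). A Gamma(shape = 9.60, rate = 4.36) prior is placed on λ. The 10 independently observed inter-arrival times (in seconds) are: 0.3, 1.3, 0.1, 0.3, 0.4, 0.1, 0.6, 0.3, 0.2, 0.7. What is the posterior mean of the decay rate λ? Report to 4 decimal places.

With a Gamma(shape α, rate β) prior on the exponential rate λ, the posterior after n observations with total T = Σxᵢ is Gamma(α+n, β+T).
Sum of observations T = 4.3 seconds; n = 10.
Posterior: Gamma(9.60+10, 4.36+4.3) = Gamma(19.60, 8.66).
Posterior mean of λ = α/β = 19.60/8.66 = 2.2633.

2.2633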